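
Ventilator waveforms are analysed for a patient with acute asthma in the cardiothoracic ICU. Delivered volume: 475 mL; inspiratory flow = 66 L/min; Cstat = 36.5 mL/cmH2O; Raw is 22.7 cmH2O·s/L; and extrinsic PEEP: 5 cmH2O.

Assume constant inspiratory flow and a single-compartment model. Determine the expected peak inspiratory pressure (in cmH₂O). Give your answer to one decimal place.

43.0

Flow: 66 L/min ÷ 60 = 1.1 L/s.
Equation of motion (constant flow): PIP = Vt/C + R·V̇ + PEEP.
PIP = 475/36.5 + 22.7×1.1 + 5 = 13.014 + 24.97 + 5 = 42.984 cmH2O.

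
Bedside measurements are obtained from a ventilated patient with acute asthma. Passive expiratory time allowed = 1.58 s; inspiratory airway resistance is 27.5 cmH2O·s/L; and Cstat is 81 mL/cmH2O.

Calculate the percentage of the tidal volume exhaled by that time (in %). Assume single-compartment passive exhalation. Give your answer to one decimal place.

τ = R × C = 27.5 × 81 mL/cmH2O = 27.5 × 0.081 L/cmH2O = 2.228 s.
Passive exhalation: V(t)/V₀ = e^(−t/τ) = e^(−1.58/2.228) = 0.4921.
Fraction exhaled = 1 − 0.4921 = 0.5079 → 50.79%.

50.8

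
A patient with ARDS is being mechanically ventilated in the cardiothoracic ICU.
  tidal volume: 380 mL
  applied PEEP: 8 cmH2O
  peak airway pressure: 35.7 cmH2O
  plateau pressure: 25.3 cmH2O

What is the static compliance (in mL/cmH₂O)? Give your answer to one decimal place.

22.0

Cstat = Vt / (Pplat − PEEP) = 380 / (25.3 − 8) = 380 / 17.3 = 21.965 mL/cmH2O.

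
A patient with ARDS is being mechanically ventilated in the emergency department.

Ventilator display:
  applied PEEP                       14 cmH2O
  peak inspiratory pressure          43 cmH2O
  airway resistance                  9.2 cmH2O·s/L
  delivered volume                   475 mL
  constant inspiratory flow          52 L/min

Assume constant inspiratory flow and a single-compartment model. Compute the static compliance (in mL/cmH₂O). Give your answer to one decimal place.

22.6

Flow: 52 L/min ÷ 60 = 0.8667 L/s.
Equation of motion (constant flow): PIP = Vt/C + R·V̇ + PEEP.
Vt/C = PIP − R·V̇ − PEEP = 43 − 9.2×0.8667 − 14 = 43 − 7.974 − 14 = 21.026 cmH2O.
C = Vt / 21.026 = 475 / 21.026 = 22.591 mL/cmH2O.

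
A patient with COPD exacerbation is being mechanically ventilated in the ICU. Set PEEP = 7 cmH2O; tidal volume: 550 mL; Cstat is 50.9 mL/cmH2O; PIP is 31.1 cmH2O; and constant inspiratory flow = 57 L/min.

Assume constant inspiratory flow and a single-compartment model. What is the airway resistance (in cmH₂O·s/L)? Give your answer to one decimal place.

14.0

Flow: 57 L/min ÷ 60 = 0.95 L/s.
Equation of motion (constant flow): PIP = Vt/C + R·V̇ + PEEP.
R·V̇ = PIP − Vt/C − PEEP = 31.1 − 550/50.9 − 7 = 31.1 − 10.806 − 7 = 13.294 cmH2O.
R = 13.294 / 0.95 = 13.994 cmH2O·s/L.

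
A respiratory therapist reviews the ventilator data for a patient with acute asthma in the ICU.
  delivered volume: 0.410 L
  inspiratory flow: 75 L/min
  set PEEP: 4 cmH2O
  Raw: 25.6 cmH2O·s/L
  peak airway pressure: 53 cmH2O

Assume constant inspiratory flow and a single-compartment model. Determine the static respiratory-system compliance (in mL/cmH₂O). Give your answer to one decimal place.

Flow: 75 L/min ÷ 60 = 1.25 L/s.
Equation of motion (constant flow): PIP = Vt/C + R·V̇ + PEEP.
Vt/C = PIP − R·V̇ − PEEP = 53 − 25.6×1.25 − 4 = 53 − 32.0 − 4 = 17.0 cmH2O.
C = Vt / 17.0 = 410 / 17.0 = 24.118 mL/cmH2O.

24.1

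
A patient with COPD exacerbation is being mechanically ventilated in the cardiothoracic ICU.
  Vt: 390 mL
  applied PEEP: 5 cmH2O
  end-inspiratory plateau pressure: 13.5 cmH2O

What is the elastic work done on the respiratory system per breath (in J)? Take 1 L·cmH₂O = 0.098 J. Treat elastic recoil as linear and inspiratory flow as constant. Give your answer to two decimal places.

0.16

Elastic work ≈ ½ × (Pplat − PEEP) × Vt = 0.5 × (13.5 − 5) × 0.390 L = 0.5 × 8.5 × 0.390 = 1.658 L·cmH2O.
× 0.098 J/(L·cmH2O) → 0.1625 J.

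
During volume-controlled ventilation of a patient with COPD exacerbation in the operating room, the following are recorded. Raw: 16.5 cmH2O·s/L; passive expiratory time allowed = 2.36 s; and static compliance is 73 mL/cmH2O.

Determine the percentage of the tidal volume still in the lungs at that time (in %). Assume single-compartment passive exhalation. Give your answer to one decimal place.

14.1

τ = R × C = 16.5 × 73 mL/cmH2O = 16.5 × 0.073 L/cmH2O = 1.205 s.
Passive exhalation: V(t)/V₀ = e^(−t/τ) = e^(−2.36/1.205) = 0.1411.
Fraction remaining = 0.1411 → 14.11%.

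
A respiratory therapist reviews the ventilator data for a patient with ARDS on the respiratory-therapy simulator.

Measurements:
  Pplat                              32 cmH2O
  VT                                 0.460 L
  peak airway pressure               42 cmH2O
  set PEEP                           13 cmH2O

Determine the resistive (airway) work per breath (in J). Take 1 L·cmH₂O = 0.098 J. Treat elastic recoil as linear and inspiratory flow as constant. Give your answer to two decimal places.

0.45

With constant inspiratory flow the resistive pressure is constant at PIP − Pplat = 42 − 32 = 10.0 cmH2O, so resistive work = 10.0 × 0.460 = 4.6 L·cmH2O.
× 0.098 J/(L·cmH2O) → 0.4508 J.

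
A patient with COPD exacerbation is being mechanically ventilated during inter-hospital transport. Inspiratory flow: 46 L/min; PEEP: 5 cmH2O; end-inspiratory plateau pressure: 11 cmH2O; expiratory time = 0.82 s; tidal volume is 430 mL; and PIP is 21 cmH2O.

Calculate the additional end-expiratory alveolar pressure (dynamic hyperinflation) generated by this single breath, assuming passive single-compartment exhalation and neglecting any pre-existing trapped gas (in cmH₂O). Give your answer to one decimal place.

Flow: 46 L/min ÷ 60 = 0.7667 L/s.
R = (PIP − Pplat)/V̇ = (21 − 11) / 0.7667 = 10.0/0.7667 = 13.043 cmH2O·s/L.
C = Vt/(Pplat − PEEP) = 430.0 / (11 − 5) = 430.0/6.0 = 71.667 mL/cmH2O.
τ = R × C = 13.043 × 0.07167 L/cmH2O = 0.9348 s.
Fraction remaining = e^(−Te/τ) = e^(−0.82/0.9348) = 0.4159; trapped volume = 430.0 × 0.4159 = 178.84 mL.
Additional alveolar pressure from trapping ≈ V_trapped / C = 178.84 / 71.667 = 2.495 cmH2O.

2.5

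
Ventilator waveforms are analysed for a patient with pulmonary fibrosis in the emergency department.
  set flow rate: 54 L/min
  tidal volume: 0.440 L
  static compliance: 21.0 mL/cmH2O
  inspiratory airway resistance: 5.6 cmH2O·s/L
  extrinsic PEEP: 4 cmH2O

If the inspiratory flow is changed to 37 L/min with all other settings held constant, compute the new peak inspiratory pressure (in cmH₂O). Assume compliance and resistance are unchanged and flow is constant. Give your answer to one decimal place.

Flow: 54 L/min ÷ 60 = 0.9 L/s.
New flow: 37 L/min ÷ 60 = 0.6167 L/s.
PIP = Vt/C + R·V̇ + PEEP (constant-flow equation of motion).
Only the resistive term changes: ΔPIP = R × ΔV̇ = 5.6 × (0.6167 − 0.9) = 5.6 × -0.2833 = -1.586 cmH2O.
Original PIP = 440/21.0 + 5.6×0.9 + 4 = 29.992 cmH2O; new PIP = 29.992 + (-1.586) = 28.406 cmH2O.

28.4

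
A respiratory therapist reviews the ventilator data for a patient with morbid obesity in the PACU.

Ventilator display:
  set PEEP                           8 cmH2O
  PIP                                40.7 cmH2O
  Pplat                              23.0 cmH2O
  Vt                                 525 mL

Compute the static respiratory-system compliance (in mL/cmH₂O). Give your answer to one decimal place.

Cstat = Vt / (Pplat − PEEP) = 525 / (23.0 − 8) = 525 / 15.0 = 35.0 mL/cmH2O.

35.0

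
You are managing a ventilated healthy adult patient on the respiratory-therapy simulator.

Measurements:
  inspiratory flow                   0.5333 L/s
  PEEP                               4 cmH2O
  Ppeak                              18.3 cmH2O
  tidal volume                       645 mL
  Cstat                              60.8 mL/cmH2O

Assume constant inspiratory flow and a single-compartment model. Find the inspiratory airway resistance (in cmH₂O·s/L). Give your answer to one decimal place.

Equation of motion (constant flow): PIP = Vt/C + R·V̇ + PEEP.
R·V̇ = PIP − Vt/C − PEEP = 18.3 − 645/60.8 − 4 = 18.3 − 10.609 − 4 = 3.691 cmH2O.
R = 3.691 / 0.5333 = 6.921 cmH2O·s/L.

6.9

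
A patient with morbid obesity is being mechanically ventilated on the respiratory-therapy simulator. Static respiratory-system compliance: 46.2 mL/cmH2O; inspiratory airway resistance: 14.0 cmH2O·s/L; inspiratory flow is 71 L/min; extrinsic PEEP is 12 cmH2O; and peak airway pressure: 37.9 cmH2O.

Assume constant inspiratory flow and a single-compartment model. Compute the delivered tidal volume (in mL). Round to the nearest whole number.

431

Flow: 71 L/min ÷ 60 = 1.1833 L/s.
Equation of motion (constant flow): PIP = Vt/C + R·V̇ + PEEP.
Vt/C = PIP − R·V̇ − PEEP = 37.9 − 16.566 − 12 = 9.334 cmH2O.
Vt = C × 9.334 = 46.2 × 9.334 = 431.23 mL.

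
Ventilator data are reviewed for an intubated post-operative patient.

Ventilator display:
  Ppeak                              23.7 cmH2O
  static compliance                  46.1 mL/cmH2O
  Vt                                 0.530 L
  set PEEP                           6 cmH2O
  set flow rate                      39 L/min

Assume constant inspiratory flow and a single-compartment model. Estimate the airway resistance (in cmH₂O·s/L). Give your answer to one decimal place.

9.5

Flow: 39 L/min ÷ 60 = 0.65 L/s.
Equation of motion (constant flow): PIP = Vt/C + R·V̇ + PEEP.
R·V̇ = PIP − Vt/C − PEEP = 23.7 − 530/46.1 − 6 = 23.7 − 11.497 − 6 = 6.203 cmH2O.
R = 6.203 / 0.65 = 9.543 cmH2O·s/L.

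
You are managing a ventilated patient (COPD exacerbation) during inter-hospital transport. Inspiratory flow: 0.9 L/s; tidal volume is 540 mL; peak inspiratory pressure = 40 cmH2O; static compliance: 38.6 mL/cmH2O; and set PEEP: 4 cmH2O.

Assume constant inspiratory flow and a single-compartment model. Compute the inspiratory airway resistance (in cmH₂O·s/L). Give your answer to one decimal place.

Equation of motion (constant flow): PIP = Vt/C + R·V̇ + PEEP.
R·V̇ = PIP − Vt/C − PEEP = 40 − 540/38.6 − 4 = 40 − 13.99 − 4 = 22.01 cmH2O.
R = 22.01 / 0.9 = 24.456 cmH2O·s/L.

24.5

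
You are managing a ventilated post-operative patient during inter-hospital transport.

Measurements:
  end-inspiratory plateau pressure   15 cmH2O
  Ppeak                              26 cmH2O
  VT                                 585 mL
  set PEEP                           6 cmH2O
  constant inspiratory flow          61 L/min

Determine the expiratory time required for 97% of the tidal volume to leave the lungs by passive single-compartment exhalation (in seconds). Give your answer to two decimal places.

Flow: 61 L/min ÷ 60 = 1.0167 L/s.
R = (PIP − Pplat)/V̇ = (26 − 15) / 1.0167 = 11.0/1.0167 = 10.819 cmH2O·s/L.
C = Vt/(Pplat − PEEP) = 585.0 / (15 − 6) = 585.0/9.0 = 65.0 mL/cmH2O.
τ = R × C = 10.819 × 0.065 L/cmH2O = 0.7032 s.
t = −τ·ln(1 − 0.97) = −0.7032·ln(0.03) = 2.466 s.

2.47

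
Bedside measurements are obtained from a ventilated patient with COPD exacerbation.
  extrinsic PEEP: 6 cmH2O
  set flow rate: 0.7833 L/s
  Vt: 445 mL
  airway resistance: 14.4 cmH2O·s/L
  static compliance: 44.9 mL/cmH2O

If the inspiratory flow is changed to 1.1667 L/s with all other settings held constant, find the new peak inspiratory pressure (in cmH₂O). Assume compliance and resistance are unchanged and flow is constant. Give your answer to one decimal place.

PIP = Vt/C + R·V̇ + PEEP (constant-flow equation of motion).
Only the resistive term changes: ΔPIP = R × ΔV̇ = 14.4 × (1.1667 − 0.7833) = 14.4 × 0.3834 = 5.521 cmH2O.
Original PIP = 445/44.9 + 14.4×0.7833 + 6 = 27.19 cmH2O; new PIP = 27.19 + (5.521) = 32.711 cmH2O.

32.7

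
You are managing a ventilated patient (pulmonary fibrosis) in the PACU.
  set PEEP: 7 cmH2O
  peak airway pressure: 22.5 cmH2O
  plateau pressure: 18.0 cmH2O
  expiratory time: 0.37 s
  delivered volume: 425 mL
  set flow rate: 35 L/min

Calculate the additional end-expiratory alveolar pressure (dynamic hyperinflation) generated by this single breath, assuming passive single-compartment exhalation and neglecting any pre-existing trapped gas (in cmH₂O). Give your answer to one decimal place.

Flow: 35 L/min ÷ 60 = 0.5833 L/s.
R = (PIP − Pplat)/V̇ = (22.5 − 18.0) / 0.5833 = 4.5/0.5833 = 7.715 cmH2O·s/L.
C = Vt/(Pplat − PEEP) = 425.0 / (18.0 − 7) = 425.0/11.0 = 38.636 mL/cmH2O.
τ = R × C = 7.715 × 0.03864 L/cmH2O = 0.2981 s.
Fraction remaining = e^(−Te/τ) = e^(−0.37/0.2981) = 0.289; trapped volume = 425.0 × 0.289 = 122.83 mL.
Additional alveolar pressure from trapping ≈ V_trapped / C = 122.83 / 38.636 = 3.179 cmH2O.

3.2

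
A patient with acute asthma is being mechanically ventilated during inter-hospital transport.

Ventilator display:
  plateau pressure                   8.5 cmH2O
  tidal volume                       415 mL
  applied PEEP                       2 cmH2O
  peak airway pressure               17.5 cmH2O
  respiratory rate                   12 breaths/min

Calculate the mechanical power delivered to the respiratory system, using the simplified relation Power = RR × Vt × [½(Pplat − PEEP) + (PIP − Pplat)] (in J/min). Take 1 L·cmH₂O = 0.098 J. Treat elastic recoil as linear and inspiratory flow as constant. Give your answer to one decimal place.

6.0

Per-breath work = Vt × [½(Pplat−PEEP) + (PIP−Pplat)] = 0.415 × [0.5×6.5 + 9.0] = 0.415 × 12.25 = 5.084 L·cmH2O.
Power = 12 × 5.084 = 61.008 L·cmH2O/min.
× 0.098 J/(L·cmH2O) → 5.979 J/min.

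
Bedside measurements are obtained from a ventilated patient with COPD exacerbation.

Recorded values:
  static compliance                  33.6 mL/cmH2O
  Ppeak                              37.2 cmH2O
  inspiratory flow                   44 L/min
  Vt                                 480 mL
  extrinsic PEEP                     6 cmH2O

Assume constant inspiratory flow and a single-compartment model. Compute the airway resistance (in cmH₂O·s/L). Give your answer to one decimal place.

23.1

Flow: 44 L/min ÷ 60 = 0.7333 L/s.
Equation of motion (constant flow): PIP = Vt/C + R·V̇ + PEEP.
R·V̇ = PIP − Vt/C − PEEP = 37.2 − 480/33.6 − 6 = 37.2 − 14.286 − 6 = 16.914 cmH2O.
R = 16.914 / 0.7333 = 23.066 cmH2O·s/L.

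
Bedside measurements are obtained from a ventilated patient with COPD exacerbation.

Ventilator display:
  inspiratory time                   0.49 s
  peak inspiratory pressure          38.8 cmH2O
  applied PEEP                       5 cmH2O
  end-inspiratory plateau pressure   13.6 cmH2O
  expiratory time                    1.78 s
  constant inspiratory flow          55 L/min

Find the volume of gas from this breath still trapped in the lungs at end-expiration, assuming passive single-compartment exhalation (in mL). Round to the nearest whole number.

Flow: 55 L/min ÷ 60 = 0.9167 L/s.
Vt = flow × Ti = 0.9167 L/s × 0.49 s × 1000 mL/L = 449.18 mL.
R = (PIP − Pplat)/V̇ = (38.8 − 13.6) / 0.9167 = 25.2/0.9167 = 27.49 cmH2O·s/L.
C = Vt/(Pplat − PEEP) = 449.18 / (13.6 − 5) = 449.18/8.6 = 52.23 mL/cmH2O.
τ = R × C = 27.49 × 0.05223 L/cmH2O = 1.436 s.
Fraction remaining = e^(−Te/τ) = e^(−1.78/1.436) = 0.2895.
Trapped volume = 449.18 × 0.2895 = 130.04 mL.

130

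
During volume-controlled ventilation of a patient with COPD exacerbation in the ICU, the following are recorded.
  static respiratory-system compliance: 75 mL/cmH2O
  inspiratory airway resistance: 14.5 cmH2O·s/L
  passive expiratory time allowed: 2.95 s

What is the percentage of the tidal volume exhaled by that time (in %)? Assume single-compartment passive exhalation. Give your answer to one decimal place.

93.4

τ = R × C = 14.5 × 75 mL/cmH2O = 14.5 × 0.075 L/cmH2O = 1.088 s.
Passive exhalation: V(t)/V₀ = e^(−t/τ) = e^(−2.95/1.088) = 0.06644.
Fraction exhaled = 1 − 0.06644 = 0.9336 → 93.36%.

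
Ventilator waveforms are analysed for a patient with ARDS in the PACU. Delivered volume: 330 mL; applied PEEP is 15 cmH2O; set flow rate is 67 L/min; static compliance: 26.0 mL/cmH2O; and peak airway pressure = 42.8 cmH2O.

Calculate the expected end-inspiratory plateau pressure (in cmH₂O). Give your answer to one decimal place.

Pplat = PEEP + Vt / Cstat = 15 + 330 / 26.0 = 15 + 12.692 = 27.692 cmH2O.

27.7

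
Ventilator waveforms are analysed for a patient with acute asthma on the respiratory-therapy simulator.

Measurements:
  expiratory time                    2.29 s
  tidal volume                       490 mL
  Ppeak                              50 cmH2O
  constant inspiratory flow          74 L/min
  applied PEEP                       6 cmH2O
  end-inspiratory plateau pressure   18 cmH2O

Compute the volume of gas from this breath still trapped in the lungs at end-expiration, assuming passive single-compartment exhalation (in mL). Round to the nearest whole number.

56

Flow: 74 L/min ÷ 60 = 1.2333 L/s.
R = (PIP − Pplat)/V̇ = (50 − 18) / 1.2333 = 32.0/1.2333 = 25.947 cmH2O·s/L.
C = Vt/(Pplat − PEEP) = 490.0 / (18 − 6) = 490.0/12.0 = 40.833 mL/cmH2O.
τ = R × C = 25.947 × 0.04083 L/cmH2O = 1.059 s.
Fraction remaining = e^(−Te/τ) = e^(−2.29/1.059) = 0.115.
Trapped volume = 490.0 × 0.115 = 56.35 mL.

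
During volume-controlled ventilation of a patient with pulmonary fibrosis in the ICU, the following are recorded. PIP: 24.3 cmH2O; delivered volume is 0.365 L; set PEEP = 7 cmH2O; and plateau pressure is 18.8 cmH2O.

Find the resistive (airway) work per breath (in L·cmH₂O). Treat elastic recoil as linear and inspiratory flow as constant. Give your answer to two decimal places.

With constant inspiratory flow the resistive pressure is constant at PIP − Pplat = 24.3 − 18.8 = 5.5 cmH2O, so resistive work = 5.5 × 0.365 = 2.008 L·cmH2O.

2.01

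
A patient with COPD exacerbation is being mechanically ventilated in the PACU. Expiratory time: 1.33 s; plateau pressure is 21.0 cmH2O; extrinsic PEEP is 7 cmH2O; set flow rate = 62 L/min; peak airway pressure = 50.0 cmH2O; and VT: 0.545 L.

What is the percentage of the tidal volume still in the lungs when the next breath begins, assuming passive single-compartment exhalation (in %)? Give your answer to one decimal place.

29.6

Flow: 62 L/min ÷ 60 = 1.0333 L/s.
R = (PIP − Pplat)/V̇ = (50.0 − 21.0) / 1.0333 = 29.0/1.0333 = 28.065 cmH2O·s/L.
C = Vt/(Pplat − PEEP) = 545.0 / (21.0 − 7) = 545.0/14.0 = 38.929 mL/cmH2O.
τ = R × C = 28.065 × 0.03893 L/cmH2O = 1.093 s.
Fraction remaining at end-expiration = e^(−Te/τ) = e^(−1.33/1.093) = 0.2962 → 29.62%.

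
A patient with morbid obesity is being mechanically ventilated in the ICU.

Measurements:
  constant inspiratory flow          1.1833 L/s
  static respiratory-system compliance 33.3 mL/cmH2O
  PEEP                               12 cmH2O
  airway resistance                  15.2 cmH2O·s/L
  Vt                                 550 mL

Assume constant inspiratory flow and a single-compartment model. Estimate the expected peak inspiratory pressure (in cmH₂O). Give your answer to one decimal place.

46.5

Equation of motion (constant flow): PIP = Vt/C + R·V̇ + PEEP.
PIP = 550/33.3 + 15.2×1.1833 + 12 = 16.517 + 17.986 + 12 = 46.503 cmH2O.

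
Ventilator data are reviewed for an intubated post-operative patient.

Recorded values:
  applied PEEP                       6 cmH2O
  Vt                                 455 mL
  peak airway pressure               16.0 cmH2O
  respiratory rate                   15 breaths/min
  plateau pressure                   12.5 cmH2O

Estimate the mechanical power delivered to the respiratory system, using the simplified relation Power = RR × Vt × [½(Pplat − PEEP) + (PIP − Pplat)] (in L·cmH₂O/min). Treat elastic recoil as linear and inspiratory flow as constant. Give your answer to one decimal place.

Per-breath work = Vt × [½(Pplat−PEEP) + (PIP−Pplat)] = 0.455 × [0.5×6.5 + 3.5] = 0.455 × 6.75 = 3.071 L·cmH2O.
Power = 15 × 3.071 = 46.065 L·cmH2O/min.

46.1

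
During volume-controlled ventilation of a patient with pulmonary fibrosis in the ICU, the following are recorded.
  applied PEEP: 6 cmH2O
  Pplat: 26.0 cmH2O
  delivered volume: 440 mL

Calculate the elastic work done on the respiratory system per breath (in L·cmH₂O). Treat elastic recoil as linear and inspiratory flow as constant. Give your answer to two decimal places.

4.40

Elastic work ≈ ½ × (Pplat − PEEP) × Vt = 0.5 × (26.0 − 6) × 0.440 L = 0.5 × 20.0 × 0.440 = 4.4 L·cmH2O.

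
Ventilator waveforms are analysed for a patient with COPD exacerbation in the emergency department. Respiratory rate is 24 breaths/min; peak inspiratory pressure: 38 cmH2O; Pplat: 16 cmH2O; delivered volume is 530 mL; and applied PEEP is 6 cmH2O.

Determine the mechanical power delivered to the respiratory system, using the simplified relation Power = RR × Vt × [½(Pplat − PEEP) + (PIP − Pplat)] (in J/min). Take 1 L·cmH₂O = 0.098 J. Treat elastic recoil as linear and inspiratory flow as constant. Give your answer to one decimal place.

Per-breath work = Vt × [½(Pplat−PEEP) + (PIP−Pplat)] = 0.530 × [0.5×10.0 + 22.0] = 0.530 × 27.0 = 14.31 L·cmH2O.
Power = 24 × 14.31 = 343.44 L·cmH2O/min.
× 0.098 J/(L·cmH2O) → 33.657 J/min.

33.7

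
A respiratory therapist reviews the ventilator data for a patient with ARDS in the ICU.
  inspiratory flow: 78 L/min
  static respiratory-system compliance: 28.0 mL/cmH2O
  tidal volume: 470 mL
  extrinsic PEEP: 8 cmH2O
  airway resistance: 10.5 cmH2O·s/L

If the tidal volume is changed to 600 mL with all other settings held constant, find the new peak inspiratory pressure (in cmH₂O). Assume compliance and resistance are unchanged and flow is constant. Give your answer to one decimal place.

43.1

Flow: 78 L/min ÷ 60 = 1.3 L/s.
PIP = Vt/C + R·V̇ + PEEP (constant-flow equation of motion).
Only the elastic term changes: ΔPIP = ΔVt / C = (600 − 470) / 28.0 = 4.643 cmH2O.
Original PIP = 470/28.0 + 10.5×1.3 + 8 = 38.436 cmH2O; new PIP = 38.436 + (4.643) = 43.079 cmH2O.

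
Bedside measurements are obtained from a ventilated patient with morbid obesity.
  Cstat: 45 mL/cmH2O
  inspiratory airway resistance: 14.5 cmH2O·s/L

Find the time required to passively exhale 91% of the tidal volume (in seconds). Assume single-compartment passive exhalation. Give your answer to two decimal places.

1.57

τ = R × C = 14.5 × 45 mL/cmH2O = 14.5 × 0.045 L/cmH2O = 0.6525 s.
Exhaled fraction f = 1 − e^(−t/τ) → t = −τ·ln(1 − f) = −0.6525·ln(0.09) = 1.571 s.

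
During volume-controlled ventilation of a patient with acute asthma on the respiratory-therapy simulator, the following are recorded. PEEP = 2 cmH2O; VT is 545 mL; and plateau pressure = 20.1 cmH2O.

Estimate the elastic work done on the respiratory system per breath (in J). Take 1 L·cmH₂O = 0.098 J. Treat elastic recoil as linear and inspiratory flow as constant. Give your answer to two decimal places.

0.48

Elastic work ≈ ½ × (Pplat − PEEP) × Vt = 0.5 × (20.1 − 2) × 0.545 L = 0.5 × 18.1 × 0.545 = 4.932 L·cmH2O.
× 0.098 J/(L·cmH2O) → 0.4833 J.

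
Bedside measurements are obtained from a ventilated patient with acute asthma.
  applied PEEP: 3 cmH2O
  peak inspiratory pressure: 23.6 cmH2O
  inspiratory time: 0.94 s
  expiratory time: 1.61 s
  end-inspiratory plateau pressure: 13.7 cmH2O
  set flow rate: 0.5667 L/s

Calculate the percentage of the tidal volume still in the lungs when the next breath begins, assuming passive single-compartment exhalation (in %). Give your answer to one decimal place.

Vt = flow × Ti = 0.5667 L/s × 0.94 s × 1000 mL/L = 532.7 mL.
R = (PIP − Pplat)/V̇ = (23.6 − 13.7) / 0.5667 = 9.9/0.5667 = 17.47 cmH2O·s/L.
C = Vt/(Pplat − PEEP) = 532.7 / (13.7 − 3) = 532.7/10.7 = 49.785 mL/cmH2O.
τ = R × C = 17.47 × 0.04979 L/cmH2O = 0.8698 s.
Fraction remaining at end-expiration = e^(−Te/τ) = e^(−1.61/0.8698) = 0.1571 → 15.71%.

15.7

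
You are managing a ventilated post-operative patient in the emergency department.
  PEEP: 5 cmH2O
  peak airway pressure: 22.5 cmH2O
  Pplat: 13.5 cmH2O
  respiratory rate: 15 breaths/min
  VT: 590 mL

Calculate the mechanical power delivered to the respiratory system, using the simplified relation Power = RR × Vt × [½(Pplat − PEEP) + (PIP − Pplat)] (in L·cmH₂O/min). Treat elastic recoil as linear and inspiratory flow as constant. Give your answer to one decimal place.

117.3

Per-breath work = Vt × [½(Pplat−PEEP) + (PIP−Pplat)] = 0.590 × [0.5×8.5 + 9.0] = 0.590 × 13.25 = 7.818 L·cmH2O.
Power = 15 × 7.818 = 117.27 L·cmH2O/min.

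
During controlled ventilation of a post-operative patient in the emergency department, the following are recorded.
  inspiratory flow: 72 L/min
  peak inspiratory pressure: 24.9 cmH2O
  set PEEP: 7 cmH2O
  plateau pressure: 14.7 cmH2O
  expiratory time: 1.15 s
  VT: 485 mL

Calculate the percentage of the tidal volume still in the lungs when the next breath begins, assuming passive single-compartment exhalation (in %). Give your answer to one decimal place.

Flow: 72 L/min ÷ 60 = 1.2 L/s.
R = (PIP − Pplat)/V̇ = (24.9 − 14.7) / 1.2 = 10.2/1.2 = 8.5 cmH2O·s/L.
C = Vt/(Pplat − PEEP) = 485.0 / (14.7 − 7) = 485.0/7.7 = 62.987 mL/cmH2O.
τ = R × C = 8.5 × 0.06299 L/cmH2O = 0.5354 s.
Fraction remaining at end-expiration = e^(−Te/τ) = e^(−1.15/0.5354) = 0.1167 → 11.67%.

11.7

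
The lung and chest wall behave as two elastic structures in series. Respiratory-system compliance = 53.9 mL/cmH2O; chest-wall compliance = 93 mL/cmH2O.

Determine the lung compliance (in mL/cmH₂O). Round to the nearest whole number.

1/CL = 1/Crs − 1/Ccw.
1/CL = 1/53.9 − 1/93 = 0.0078.
CL = 128.21 mL/cmH2O.

128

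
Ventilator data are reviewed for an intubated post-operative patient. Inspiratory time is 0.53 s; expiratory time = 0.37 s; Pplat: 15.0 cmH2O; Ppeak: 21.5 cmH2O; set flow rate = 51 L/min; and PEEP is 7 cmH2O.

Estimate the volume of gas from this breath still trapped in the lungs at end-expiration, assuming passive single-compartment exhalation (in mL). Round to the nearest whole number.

191

Flow: 51 L/min ÷ 60 = 0.85 L/s.
Vt = flow × Ti = 0.85 L/s × 0.53 s × 1000 mL/L = 450.5 mL.
R = (PIP − Pplat)/V̇ = (21.5 − 15.0) / 0.85 = 6.5/0.85 = 7.647 cmH2O·s/L.
C = Vt/(Pplat − PEEP) = 450.5 / (15.0 − 7) = 450.5/8.0 = 56.313 mL/cmH2O.
τ = R × C = 7.647 × 0.05631 L/cmH2O = 0.4306 s.
Fraction remaining = e^(−Te/τ) = e^(−0.37/0.4306) = 0.4235.
Trapped volume = 450.5 × 0.4235 = 190.79 mL.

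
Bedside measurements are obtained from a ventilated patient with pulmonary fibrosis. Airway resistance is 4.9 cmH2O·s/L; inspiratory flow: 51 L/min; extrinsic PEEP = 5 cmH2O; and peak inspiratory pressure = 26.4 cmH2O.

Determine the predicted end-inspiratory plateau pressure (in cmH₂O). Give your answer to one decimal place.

22.2

Flow: 51 L/min ÷ 60 = 0.85 L/s.
Pplat = PIP − Raw × flow = 26.4 − 4.9 × 0.85 = 26.4 − 4.165 = 22.235 cmH2O.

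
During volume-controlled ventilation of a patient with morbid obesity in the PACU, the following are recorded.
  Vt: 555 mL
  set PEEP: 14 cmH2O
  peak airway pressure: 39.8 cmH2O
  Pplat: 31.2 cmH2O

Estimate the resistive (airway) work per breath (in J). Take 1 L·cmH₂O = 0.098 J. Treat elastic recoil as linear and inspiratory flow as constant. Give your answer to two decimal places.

0.47

With constant inspiratory flow the resistive pressure is constant at PIP − Pplat = 39.8 − 31.2 = 8.6 cmH2O, so resistive work = 8.6 × 0.555 = 4.773 L·cmH2O.
× 0.098 J/(L·cmH2O) → 0.4678 J.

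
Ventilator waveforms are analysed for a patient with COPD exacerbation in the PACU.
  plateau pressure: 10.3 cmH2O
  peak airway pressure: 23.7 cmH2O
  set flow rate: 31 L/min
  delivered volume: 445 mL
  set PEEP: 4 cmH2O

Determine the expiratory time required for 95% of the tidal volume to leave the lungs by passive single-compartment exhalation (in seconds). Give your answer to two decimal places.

5.49

Flow: 31 L/min ÷ 60 = 0.5167 L/s.
R = (PIP − Pplat)/V̇ = (23.7 − 10.3) / 0.5167 = 13.4/0.5167 = 25.934 cmH2O·s/L.
C = Vt/(Pplat − PEEP) = 445.0 / (10.3 − 4) = 445.0/6.3 = 70.635 mL/cmH2O.
τ = R × C = 25.934 × 0.07064 L/cmH2O = 1.832 s.
t = −τ·ln(1 − 0.95) = −1.832·ln(0.05) = 5.488 s.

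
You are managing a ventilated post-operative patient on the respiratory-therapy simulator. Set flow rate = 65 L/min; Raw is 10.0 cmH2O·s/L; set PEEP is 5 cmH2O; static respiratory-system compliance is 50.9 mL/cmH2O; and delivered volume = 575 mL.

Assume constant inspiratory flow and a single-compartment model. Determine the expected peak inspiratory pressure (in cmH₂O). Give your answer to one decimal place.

Flow: 65 L/min ÷ 60 = 1.0833 L/s.
Equation of motion (constant flow): PIP = Vt/C + R·V̇ + PEEP.
PIP = 575/50.9 + 10.0×1.0833 + 5 = 11.297 + 10.833 + 5 = 27.13 cmH2O.

27.1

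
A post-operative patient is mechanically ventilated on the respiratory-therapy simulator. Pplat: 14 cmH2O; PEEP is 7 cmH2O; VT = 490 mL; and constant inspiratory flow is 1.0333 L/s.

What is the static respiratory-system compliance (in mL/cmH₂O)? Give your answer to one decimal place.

Cstat = Vt / (Pplat − PEEP) = 490 / (14 − 7) = 490 / 7.0 = 70.0 mL/cmH2O.

70.0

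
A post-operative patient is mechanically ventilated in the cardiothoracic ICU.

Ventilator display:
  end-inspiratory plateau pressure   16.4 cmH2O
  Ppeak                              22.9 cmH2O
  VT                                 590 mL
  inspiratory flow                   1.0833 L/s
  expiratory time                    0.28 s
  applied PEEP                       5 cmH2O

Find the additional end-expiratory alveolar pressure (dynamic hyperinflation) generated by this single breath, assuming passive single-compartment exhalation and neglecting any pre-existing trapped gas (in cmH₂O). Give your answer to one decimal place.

4.6

R = (PIP − Pplat)/V̇ = (22.9 − 16.4) / 1.0833 = 6.5/1.0833 = 6.0 cmH2O·s/L.
C = Vt/(Pplat − PEEP) = 590.0 / (16.4 − 5) = 590.0/11.4 = 51.754 mL/cmH2O.
τ = R × C = 6.0 × 0.05175 L/cmH2O = 0.3105 s.
Fraction remaining = e^(−Te/τ) = e^(−0.28/0.3105) = 0.4059; trapped volume = 590.0 × 0.4059 = 239.48 mL.
Additional alveolar pressure from trapping ≈ V_trapped / C = 239.48 / 51.754 = 4.627 cmH2O.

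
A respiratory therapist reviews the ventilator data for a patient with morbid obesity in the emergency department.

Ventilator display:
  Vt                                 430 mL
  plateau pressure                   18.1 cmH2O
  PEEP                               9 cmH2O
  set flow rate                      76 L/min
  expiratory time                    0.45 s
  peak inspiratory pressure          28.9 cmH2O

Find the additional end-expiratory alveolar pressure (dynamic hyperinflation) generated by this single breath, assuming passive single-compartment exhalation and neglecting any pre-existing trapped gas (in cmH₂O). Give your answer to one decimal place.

Flow: 76 L/min ÷ 60 = 1.2667 L/s.
R = (PIP − Pplat)/V̇ = (28.9 − 18.1) / 1.2667 = 10.8/1.2667 = 8.526 cmH2O·s/L.
C = Vt/(Pplat − PEEP) = 430.0 / (18.1 − 9) = 430.0/9.1 = 47.253 mL/cmH2O.
τ = R × C = 8.526 × 0.04725 L/cmH2O = 0.4029 s.
Fraction remaining = e^(−Te/τ) = e^(−0.45/0.4029) = 0.3273; trapped volume = 430.0 × 0.3273 = 140.74 mL.
Additional alveolar pressure from trapping ≈ V_trapped / C = 140.74 / 47.253 = 2.978 cmH2O.

3.0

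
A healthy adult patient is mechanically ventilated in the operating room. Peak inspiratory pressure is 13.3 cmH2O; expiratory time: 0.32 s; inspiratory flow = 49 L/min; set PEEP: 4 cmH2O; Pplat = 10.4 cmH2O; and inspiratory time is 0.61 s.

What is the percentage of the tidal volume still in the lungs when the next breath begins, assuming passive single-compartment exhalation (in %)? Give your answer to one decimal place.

Flow: 49 L/min ÷ 60 = 0.8167 L/s.
Vt = flow × Ti = 0.8167 L/s × 0.61 s × 1000 mL/L = 498.19 mL.
R = (PIP − Pplat)/V̇ = (13.3 − 10.4) / 0.8167 = 2.9/0.8167 = 3.551 cmH2O·s/L.
C = Vt/(Pplat − PEEP) = 498.19 / (10.4 − 4) = 498.19/6.4 = 77.842 mL/cmH2O.
τ = R × C = 3.551 × 0.07784 L/cmH2O = 0.2764 s.
Fraction remaining at end-expiration = e^(−Te/τ) = e^(−0.32/0.2764) = 0.3142 → 31.42%.

31.4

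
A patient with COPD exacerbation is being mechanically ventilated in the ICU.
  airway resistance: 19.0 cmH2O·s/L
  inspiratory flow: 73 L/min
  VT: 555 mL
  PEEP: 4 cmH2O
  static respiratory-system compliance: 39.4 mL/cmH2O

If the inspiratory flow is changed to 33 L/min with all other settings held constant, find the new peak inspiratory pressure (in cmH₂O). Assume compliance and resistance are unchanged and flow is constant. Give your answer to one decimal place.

28.5

Flow: 73 L/min ÷ 60 = 1.2167 L/s.
New flow: 33 L/min ÷ 60 = 0.55 L/s.
PIP = Vt/C + R·V̇ + PEEP (constant-flow equation of motion).
Only the resistive term changes: ΔPIP = R × ΔV̇ = 19.0 × (0.55 − 1.2167) = 19.0 × -0.6667 = -12.667 cmH2O.
Original PIP = 555/39.4 + 19.0×1.2167 + 4 = 41.204 cmH2O; new PIP = 41.204 + (-12.667) = 28.537 cmH2O.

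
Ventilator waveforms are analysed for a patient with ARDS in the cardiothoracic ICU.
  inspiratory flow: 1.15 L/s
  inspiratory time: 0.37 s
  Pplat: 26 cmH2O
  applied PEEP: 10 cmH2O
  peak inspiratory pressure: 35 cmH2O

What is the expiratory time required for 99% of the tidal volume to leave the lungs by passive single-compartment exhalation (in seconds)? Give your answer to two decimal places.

0.96

Vt = flow × Ti = 1.15 L/s × 0.37 s × 1000 mL/L = 425.5 mL.
R = (PIP − Pplat)/V̇ = (35 − 26) / 1.15 = 9.0/1.15 = 7.826 cmH2O·s/L.
C = Vt/(Pplat − PEEP) = 425.5 / (26 − 10) = 425.5/16.0 = 26.594 mL/cmH2O.
τ = R × C = 7.826 × 0.02659 L/cmH2O = 0.2081 s.
t = −τ·ln(1 − 0.99) = −0.2081·ln(0.01) = 0.9583 s.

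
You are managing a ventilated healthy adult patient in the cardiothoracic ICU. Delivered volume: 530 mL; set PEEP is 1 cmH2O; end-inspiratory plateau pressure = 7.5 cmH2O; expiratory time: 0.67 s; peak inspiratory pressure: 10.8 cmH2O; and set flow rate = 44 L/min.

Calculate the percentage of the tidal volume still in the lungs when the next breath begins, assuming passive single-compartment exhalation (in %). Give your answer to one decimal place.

16.1

Flow: 44 L/min ÷ 60 = 0.7333 L/s.
R = (PIP − Pplat)/V̇ = (10.8 − 7.5) / 0.7333 = 3.3/0.7333 = 4.5 cmH2O·s/L.
C = Vt/(Pplat − PEEP) = 530.0 / (7.5 − 1) = 530.0/6.5 = 81.538 mL/cmH2O.
τ = R × C = 4.5 × 0.08154 L/cmH2O = 0.3669 s.
Fraction remaining at end-expiration = e^(−Te/τ) = e^(−0.67/0.3669) = 0.161 → 16.1%.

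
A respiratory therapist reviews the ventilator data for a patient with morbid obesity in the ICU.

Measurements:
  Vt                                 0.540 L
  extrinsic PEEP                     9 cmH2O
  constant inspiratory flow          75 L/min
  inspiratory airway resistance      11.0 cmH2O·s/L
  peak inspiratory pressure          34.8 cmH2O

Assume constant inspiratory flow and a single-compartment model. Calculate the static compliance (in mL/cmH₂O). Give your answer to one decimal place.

Flow: 75 L/min ÷ 60 = 1.25 L/s.
Equation of motion (constant flow): PIP = Vt/C + R·V̇ + PEEP.
Vt/C = PIP − R·V̇ − PEEP = 34.8 − 11.0×1.25 − 9 = 34.8 − 13.75 − 9 = 12.05 cmH2O.
C = Vt / 12.05 = 540 / 12.05 = 44.813 mL/cmH2O.

44.8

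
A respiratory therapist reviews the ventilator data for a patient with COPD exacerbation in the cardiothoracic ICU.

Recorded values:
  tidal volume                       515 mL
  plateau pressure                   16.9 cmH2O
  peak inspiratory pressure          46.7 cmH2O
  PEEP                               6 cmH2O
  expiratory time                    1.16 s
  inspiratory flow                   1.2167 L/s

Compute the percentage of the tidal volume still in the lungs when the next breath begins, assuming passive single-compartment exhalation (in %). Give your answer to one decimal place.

36.7

R = (PIP − Pplat)/V̇ = (46.7 − 16.9) / 1.2167 = 29.8/1.2167 = 24.492 cmH2O·s/L.
C = Vt/(Pplat − PEEP) = 515.0 / (16.9 − 6) = 515.0/10.9 = 47.248 mL/cmH2O.
τ = R × C = 24.492 × 0.04725 L/cmH2O = 1.157 s.
Fraction remaining at end-expiration = e^(−Te/τ) = e^(−1.16/1.157) = 0.3669 → 36.69%.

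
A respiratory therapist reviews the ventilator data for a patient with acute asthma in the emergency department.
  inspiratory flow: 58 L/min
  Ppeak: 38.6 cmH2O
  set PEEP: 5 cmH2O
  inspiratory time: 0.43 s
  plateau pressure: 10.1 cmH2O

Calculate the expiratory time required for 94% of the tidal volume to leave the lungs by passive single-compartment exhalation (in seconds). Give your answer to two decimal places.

Flow: 58 L/min ÷ 60 = 0.9667 L/s.
Vt = flow × Ti = 0.9667 L/s × 0.43 s × 1000 mL/L = 415.68 mL.
R = (PIP − Pplat)/V̇ = (38.6 − 10.1) / 0.9667 = 28.5/0.9667 = 29.482 cmH2O·s/L.
C = Vt/(Pplat − PEEP) = 415.68 / (10.1 − 5) = 415.68/5.1 = 81.506 mL/cmH2O.
τ = R × C = 29.482 × 0.08151 L/cmH2O = 2.403 s.
t = −τ·ln(1 − 0.94) = −2.403·ln(0.06) = 6.761 s.

6.76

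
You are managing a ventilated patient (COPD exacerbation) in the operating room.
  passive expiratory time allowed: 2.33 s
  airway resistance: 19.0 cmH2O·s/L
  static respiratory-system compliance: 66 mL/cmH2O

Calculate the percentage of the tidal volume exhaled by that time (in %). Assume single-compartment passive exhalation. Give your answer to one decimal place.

84.4

τ = R × C = 19.0 × 66 mL/cmH2O = 19.0 × 0.066 L/cmH2O = 1.254 s.
Passive exhalation: V(t)/V₀ = e^(−t/τ) = e^(−2.33/1.254) = 0.156.
Fraction exhaled = 1 − 0.156 = 0.844 → 84.4%.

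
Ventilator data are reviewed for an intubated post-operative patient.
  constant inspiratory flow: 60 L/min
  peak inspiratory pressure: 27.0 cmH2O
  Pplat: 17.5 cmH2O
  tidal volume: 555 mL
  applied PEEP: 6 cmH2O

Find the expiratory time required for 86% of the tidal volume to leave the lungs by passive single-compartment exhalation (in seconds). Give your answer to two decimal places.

Flow: 60 L/min ÷ 60 = 1 L/s.
R = (PIP − Pplat)/V̇ = (27.0 − 17.5) / 1 = 9.5/1 = 9.5 cmH2O·s/L.
C = Vt/(Pplat − PEEP) = 555.0 / (17.5 − 6) = 555.0/11.5 = 48.261 mL/cmH2O.
τ = R × C = 9.5 × 0.04826 L/cmH2O = 0.4585 s.
t = −τ·ln(1 − 0.86) = −0.4585·ln(0.14) = 0.9015 s.

0.90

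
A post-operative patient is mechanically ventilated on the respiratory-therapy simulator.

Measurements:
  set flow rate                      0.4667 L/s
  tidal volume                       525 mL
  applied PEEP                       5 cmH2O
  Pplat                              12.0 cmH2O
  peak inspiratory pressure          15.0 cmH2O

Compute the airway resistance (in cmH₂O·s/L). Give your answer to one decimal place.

6.4

Raw = (PIP − Pplat) / flow = (15.0 − 12.0) / 0.4667 = 3.0 / 0.4667 = 6.428 cmH2O·s/L.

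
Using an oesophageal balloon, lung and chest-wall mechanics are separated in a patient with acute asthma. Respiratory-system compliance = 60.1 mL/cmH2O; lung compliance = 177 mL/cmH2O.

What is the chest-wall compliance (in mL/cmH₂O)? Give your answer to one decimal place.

1/Ccw = 1/Crs − 1/CL.
1/Ccw = 1/60.1 − 1/177 = 0.01099.
Ccw = 90.992 mL/cmH2O.

91.0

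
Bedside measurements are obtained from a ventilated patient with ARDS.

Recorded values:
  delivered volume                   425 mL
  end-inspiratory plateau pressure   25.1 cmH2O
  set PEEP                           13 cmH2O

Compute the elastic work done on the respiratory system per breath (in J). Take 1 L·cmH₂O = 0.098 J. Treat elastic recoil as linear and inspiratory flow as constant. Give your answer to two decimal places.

Elastic work ≈ ½ × (Pplat − PEEP) × Vt = 0.5 × (25.1 − 13) × 0.425 L = 0.5 × 12.1 × 0.425 = 2.571 L·cmH2O.
× 0.098 J/(L·cmH2O) → 0.252 J.

0.25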